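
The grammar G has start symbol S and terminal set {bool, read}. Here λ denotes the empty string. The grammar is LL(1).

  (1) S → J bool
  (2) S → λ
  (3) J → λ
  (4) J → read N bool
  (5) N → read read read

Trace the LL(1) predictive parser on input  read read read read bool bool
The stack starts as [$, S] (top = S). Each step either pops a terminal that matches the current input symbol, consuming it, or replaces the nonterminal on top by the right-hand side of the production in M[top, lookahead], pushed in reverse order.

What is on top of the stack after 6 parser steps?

step 1: stack=$ S  input=read read read read bool bool $  — expand S → J bool
step 2: stack=$ bool J  input=read read read read bool bool $  — expand J → read N bool
step 3: stack=$ bool bool N read  input=read read read read bool bool $  — match read
step 4: stack=$ bool bool N  input=read read read bool bool $  — expand N → read read read
step 5: stack=$ bool bool read read read  input=read read read bool bool $  — match read
step 6: stack=$ bool bool read read  input=read read bool bool $  — match read
Stack after step 6: $ bool bool read (top = read).

read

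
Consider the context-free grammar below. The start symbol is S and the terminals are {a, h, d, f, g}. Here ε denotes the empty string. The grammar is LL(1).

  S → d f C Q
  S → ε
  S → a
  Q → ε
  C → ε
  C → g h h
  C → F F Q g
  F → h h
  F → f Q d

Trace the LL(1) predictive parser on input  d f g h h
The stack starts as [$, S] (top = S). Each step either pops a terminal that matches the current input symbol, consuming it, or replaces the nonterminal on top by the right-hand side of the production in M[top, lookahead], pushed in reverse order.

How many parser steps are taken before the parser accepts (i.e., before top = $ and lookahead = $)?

8

step 1: stack=$ S  input=d f g h h $  — expand S → d f C Q
step 2: stack=$ Q C f d  input=d f g h h $  — match d
step 3: stack=$ Q C f  input=f g h h $  — match f
step 4: stack=$ Q C  input=g h h $  — expand C → g h h
step 5: stack=$ Q h h g  input=g h h $  — match g
step 6: stack=$ Q h h  input=h h $  — match h
step 7: stack=$ Q h  input=h $  — match h
step 8: stack=$ Q  input=$  — expand Q → ε
Accept reached after 8 steps.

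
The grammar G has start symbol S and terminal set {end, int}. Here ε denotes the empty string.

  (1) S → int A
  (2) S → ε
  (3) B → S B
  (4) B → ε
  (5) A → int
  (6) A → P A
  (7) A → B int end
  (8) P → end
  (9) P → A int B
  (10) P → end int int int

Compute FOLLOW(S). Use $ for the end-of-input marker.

FIRST(S): from S→int A we get {int}; from S→ε we get {ε}. So FIRST(S) = {ε, int}.
FIRST(B): from B→S B we get {ε, int}; from B→ε we get {ε}. So FIRST(B) = {ε, int}.
FIRST(A): from A→int we get {int}; from A→P A we get {end, int}; from A→B int end we get {int}. So FIRST(A) = {end, int}.
FIRST(P): from P→end we get {end}; from P→A int B we get {end, int}; from P→end int int int we get {end}. So FIRST(P) = {end, int}.
FOLLOW(S) includes $ since S is the start symbol.
FOLLOW(P): in A→P A, P is followed by A with FIRST {end, int}. Thus FOLLOW(P) = {end, int}.
FOLLOW(B): in B→S B, the suffix after B is empty (adds nothing new); in A→B int end, B is followed by int end with FIRST {int}; in P→A int B, the suffix after B is empty, so FOLLOW(B) ⊇ FOLLOW(P) = {end, int}. Thus FOLLOW(B) = {end, int}.
FOLLOW(S): in B→S B, S is followed by B with FIRST {ε, int}; in B→S B, the suffix after S is nullable, so FOLLOW(S) ⊇ FOLLOW(B) = {end, int}. Thus FOLLOW(S) = {$, end, int}.
FOLLOW(A): in S→int A, the suffix after A is empty, so FOLLOW(A) ⊇ FOLLOW(S) = {$, end, int}; in A→P A, the suffix after A is empty (adds nothing new); in P→A int B, A is followed by int B with FIRST {int}. Thus FOLLOW(A) = {$, end, int}.

{$, end, int}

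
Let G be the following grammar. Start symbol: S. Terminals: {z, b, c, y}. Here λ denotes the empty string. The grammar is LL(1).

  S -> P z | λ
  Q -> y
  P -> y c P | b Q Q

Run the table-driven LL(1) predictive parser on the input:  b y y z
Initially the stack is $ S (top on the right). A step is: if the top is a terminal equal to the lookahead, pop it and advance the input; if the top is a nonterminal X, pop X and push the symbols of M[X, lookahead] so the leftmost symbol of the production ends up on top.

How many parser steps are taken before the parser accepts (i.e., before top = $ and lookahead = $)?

8

step 1: stack=$ S  input=b y y z $  — expand S -> P z
step 2: stack=$ z P  input=b y y z $  — expand P -> b Q Q
step 3: stack=$ z Q Q b  input=b y y z $  — match b
step 4: stack=$ z Q Q  input=y y z $  — expand Q -> y
step 5: stack=$ z Q y  input=y y z $  — match y
step 6: stack=$ z Q  input=y z $  — expand Q -> y
step 7: stack=$ z y  input=y z $  — match y
step 8: stack=$ z  input=z $  — match z
Accept reached after 8 steps.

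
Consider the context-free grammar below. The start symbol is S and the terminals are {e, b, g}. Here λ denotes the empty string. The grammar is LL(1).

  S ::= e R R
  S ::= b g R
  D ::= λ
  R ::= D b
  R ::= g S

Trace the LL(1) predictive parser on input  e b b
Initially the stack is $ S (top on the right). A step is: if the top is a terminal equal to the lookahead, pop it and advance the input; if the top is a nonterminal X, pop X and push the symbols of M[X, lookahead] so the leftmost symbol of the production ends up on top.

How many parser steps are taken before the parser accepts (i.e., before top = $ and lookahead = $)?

     Stack    Input    Action
  1  $ S      e b b $  expand S ::= e R R
  2  $ R R e  e b b $  match e
  3  $ R R    b b $    expand R ::= D b
  4  $ R b D  b b $    expand D ::= λ
  5  $ R b    b b $    match b
  6  $ R      b $      expand R ::= D b
  7  $ b D    b $      expand D ::= λ
  8  $ b      b $      match b
Accept reached after 8 steps.

8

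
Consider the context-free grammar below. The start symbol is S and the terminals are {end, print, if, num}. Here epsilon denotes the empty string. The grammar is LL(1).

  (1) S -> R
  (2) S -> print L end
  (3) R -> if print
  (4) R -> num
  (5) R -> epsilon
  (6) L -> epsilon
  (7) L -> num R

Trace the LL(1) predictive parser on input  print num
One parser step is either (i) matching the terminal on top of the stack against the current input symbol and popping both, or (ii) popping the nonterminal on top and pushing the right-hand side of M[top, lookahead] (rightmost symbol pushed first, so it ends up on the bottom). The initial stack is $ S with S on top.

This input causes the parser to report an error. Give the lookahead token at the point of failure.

step 1: stack=$ S  input=print num $  — expand S -> print L end
step 2: stack=$ end L print  input=print num $  — match print
step 3: stack=$ end L  input=num $  — expand L -> num R
step 4: stack=$ end R num  input=num $  — match num
step 5: stack=$ end R  input=$  — expand R -> epsilon
step 6: stack=$ end  input=$  — error: top is terminal end but lookahead is $

$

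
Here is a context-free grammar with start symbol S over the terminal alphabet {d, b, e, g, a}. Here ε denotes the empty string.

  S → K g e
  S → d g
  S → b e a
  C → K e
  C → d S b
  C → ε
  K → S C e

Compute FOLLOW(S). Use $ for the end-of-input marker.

FIRST(S) = {b, d}  (via K g e)
FIRST(K) = {b, d}  (via S C e)
FIRST(C) = {ε, b, d}  (via K e)
FOLLOW(S) includes $ since S is the start symbol.
FOLLOW(S): in C→d S b, S is followed by b with FIRST {b}; in K→S C e, S is followed by C e with FIRST {b, d, e}. Thus FOLLOW(S) = {$, b, d, e}.
FOLLOW(C): in K→S C e, C is followed by e with FIRST {e}. Thus FOLLOW(C) = {e}.
FOLLOW(K): in S→K g e, K is followed by g e with FIRST {g}; in C→K e, K is followed by e with FIRST {e}. Thus FOLLOW(K) = {e, g}.

{$, b, d, e}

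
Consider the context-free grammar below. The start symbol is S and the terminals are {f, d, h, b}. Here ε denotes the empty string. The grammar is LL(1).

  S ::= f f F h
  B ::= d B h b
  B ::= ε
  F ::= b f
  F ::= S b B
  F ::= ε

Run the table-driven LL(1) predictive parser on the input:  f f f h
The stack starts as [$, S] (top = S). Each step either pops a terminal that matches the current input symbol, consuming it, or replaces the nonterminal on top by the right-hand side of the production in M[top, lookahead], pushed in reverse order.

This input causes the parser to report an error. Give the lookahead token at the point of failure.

h

     Stack            Input      Action
  1  $ S              f f f h $  expand S ::= f f F h
  2  $ h F f f        f f f h $  match f
  3  $ h F f          f f h $    match f
  4  $ h F            f h $      expand F ::= S b B
  5  $ h B b S        f h $      expand S ::= f f F h
  6  $ h B b h F f f  f h $      match f
  7  $ h B b h F f    h $        error: top is terminal f but lookahead is h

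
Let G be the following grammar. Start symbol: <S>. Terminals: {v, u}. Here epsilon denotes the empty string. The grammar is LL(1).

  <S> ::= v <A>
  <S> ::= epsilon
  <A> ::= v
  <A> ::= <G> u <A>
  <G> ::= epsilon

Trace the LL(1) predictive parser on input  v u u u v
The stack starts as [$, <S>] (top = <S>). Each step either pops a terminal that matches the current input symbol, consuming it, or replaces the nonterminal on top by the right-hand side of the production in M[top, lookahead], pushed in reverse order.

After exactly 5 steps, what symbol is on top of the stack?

     Stack        Input        Action
  1  $ <S>        v u u u v $  expand <S> ::= v <A>
  2  $ <A> v      v u u u v $  match v
  3  $ <A>        u u u v $    expand <A> ::= <G> u <A>
  4  $ <A> u <G>  u u u v $    expand <G> ::= epsilon
  5  $ <A> u      u u u v $    match u
Stack after step 5: $ <A> (top = <A>).

<A>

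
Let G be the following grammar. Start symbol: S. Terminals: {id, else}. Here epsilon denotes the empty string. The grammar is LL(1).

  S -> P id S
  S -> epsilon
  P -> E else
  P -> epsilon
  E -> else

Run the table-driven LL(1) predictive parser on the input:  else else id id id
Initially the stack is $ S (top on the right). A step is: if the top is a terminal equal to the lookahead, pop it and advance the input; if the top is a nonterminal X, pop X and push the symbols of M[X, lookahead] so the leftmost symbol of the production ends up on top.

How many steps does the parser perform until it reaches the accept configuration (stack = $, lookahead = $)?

13

step 1: stack=$ S  input=else else id id id $  — expand S -> P id S
step 2: stack=$ S id P  input=else else id id id $  — expand P -> E else
step 3: stack=$ S id else E  input=else else id id id $  — expand E -> else
step 4: stack=$ S id else else  input=else else id id id $  — match else
step 5: stack=$ S id else  input=else id id id $  — match else
step 6: stack=$ S id  input=id id id $  — match id
step 7: stack=$ S  input=id id $  — expand S -> P id S
step 8: stack=$ S id P  input=id id $  — expand P -> epsilon
step 9: stack=$ S id  input=id id $  — match id
step 10: stack=$ S  input=id $  — expand S -> P id S
step 11: stack=$ S id P  input=id $  — expand P -> epsilon
step 12: stack=$ S id  input=id $  — match id
step 13: stack=$ S  input=$  — expand S -> epsilon
Accept reached after 13 steps.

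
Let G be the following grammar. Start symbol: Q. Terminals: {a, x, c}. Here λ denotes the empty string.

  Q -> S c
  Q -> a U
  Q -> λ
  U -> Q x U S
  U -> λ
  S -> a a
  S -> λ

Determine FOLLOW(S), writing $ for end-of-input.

{$, a, c, x}

FIRST(S): from S->a a we get {a}; from S->λ we get {λ}. So FIRST(S) = {λ, a}.
FIRST(Q): from Q->S c we get {a, c}; from Q->a U we get {a}; from Q->λ we get {λ}. So FIRST(Q) = {λ, a, c}.
FIRST(U): from U->Q x U S we get {a, c, x}; from U->λ we get {λ}. So FIRST(U) = {λ, a, c, x}.
FOLLOW(Q) includes $ since Q is the start symbol.
FOLLOW(Q): in U->Q x U S, Q is followed by x U S with FIRST {x}. Thus FOLLOW(Q) = {$, x}.
FOLLOW(U): in Q->a U, the suffix after U is empty, so FOLLOW(U) ⊇ FOLLOW(Q) = {$, x}; in U->Q x U S, U is followed by S with FIRST {λ, a}; in U->Q x U S, the suffix after U is nullable (adds nothing new). Thus FOLLOW(U) = {$, a, x}.
FOLLOW(S): in Q->S c, S is followed by c with FIRST {c}; in U->Q x U S, the suffix after S is empty, so FOLLOW(S) ⊇ FOLLOW(U) = {$, a, x}. Thus FOLLOW(S) = {$, a, c, x}.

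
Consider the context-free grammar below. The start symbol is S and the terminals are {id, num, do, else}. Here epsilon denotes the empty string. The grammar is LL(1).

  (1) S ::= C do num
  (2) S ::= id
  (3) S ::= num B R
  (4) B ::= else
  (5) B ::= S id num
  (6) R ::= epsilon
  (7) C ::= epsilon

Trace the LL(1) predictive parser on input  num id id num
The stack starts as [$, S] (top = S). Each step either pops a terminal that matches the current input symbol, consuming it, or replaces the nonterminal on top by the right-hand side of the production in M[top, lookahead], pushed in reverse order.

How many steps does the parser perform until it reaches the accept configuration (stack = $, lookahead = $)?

step 1: stack=$ S  input=num id id num $  — expand S ::= num B R
step 2: stack=$ R B num  input=num id id num $  — match num
step 3: stack=$ R B  input=id id num $  — expand B ::= S id num
step 4: stack=$ R num id S  input=id id num $  — expand S ::= id
step 5: stack=$ R num id id  input=id id num $  — match id
step 6: stack=$ R num id  input=id num $  — match id
step 7: stack=$ R num  input=num $  — match num
step 8: stack=$ R  input=$  — expand R ::= epsilon
Accept reached after 8 steps.

8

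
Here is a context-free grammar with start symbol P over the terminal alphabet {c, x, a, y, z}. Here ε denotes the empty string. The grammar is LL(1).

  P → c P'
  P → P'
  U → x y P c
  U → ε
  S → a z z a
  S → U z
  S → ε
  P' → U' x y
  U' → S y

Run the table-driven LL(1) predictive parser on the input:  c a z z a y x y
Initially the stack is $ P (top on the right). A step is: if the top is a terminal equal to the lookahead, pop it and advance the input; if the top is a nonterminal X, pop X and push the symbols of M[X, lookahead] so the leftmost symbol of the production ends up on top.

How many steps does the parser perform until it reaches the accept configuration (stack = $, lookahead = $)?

step 1: stack=$ P  input=c a z z a y x y $  — expand P → c P'
step 2: stack=$ P' c  input=c a z z a y x y $  — match c
step 3: stack=$ P'  input=a z z a y x y $  — expand P' → U' x y
step 4: stack=$ y x U'  input=a z z a y x y $  — expand U' → S y
step 5: stack=$ y x y S  input=a z z a y x y $  — expand S → a z z a
step 6: stack=$ y x y a z z a  input=a z z a y x y $  — match a
step 7: stack=$ y x y a z z  input=z z a y x y $  — match z
step 8: stack=$ y x y a z  input=z a y x y $  — match z
step 9: stack=$ y x y a  input=a y x y $  — match a
step 10: stack=$ y x y  input=y x y $  — match y
step 11: stack=$ y x  input=x y $  — match x
step 12: stack=$ y  input=y $  — match y
Accept reached after 12 steps.

12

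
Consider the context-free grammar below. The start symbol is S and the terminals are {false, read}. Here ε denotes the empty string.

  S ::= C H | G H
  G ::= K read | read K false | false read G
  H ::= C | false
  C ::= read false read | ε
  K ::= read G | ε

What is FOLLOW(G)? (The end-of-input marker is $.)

{$, false, read}

FIRST(C) = {ε, read}
FIRST(K) = {ε, read}
FIRST(G) = {false, read}  (via K read)
FIRST(H) = {ε, false, read}  (via C)
FIRST(S) = {ε, false, read}  (via C H, G H)
FOLLOW(S) includes $ since S is the start symbol.
FOLLOW(S): S appears on no right-hand side. Thus FOLLOW(S) = {$}.
FOLLOW(H): in S::=C H, the suffix after H is empty, so FOLLOW(H) ⊇ FOLLOW(S) = {$}; in S::=G H, the suffix after H is empty, so FOLLOW(H) ⊇ FOLLOW(S) = {$}. Thus FOLLOW(H) = {$}.
FOLLOW(C): in S::=C H, C is followed by H with FIRST {ε, false, read}; in S::=C H, the suffix after C is nullable, so FOLLOW(C) ⊇ FOLLOW(S) = {$}; in H::=C, the suffix after C is empty, so FOLLOW(C) ⊇ FOLLOW(H) = {$}. Thus FOLLOW(C) = {$, false, read}.
FOLLOW(K): in G::=K read, K is followed by read with FIRST {read}; in G::=read K false, K is followed by false with FIRST {false}. Thus FOLLOW(K) = {false, read}.
FOLLOW(G): in S::=G H, G is followed by H with FIRST {ε, false, read}; in S::=G H, the suffix after G is nullable, so FOLLOW(G) ⊇ FOLLOW(S) = {$}; in G::=false read G, the suffix after G is empty (adds nothing new); in K::=read G, the suffix after G is empty, so FOLLOW(G) ⊇ FOLLOW(K) = {false, read}. Thus FOLLOW(G) = {$, false, read}.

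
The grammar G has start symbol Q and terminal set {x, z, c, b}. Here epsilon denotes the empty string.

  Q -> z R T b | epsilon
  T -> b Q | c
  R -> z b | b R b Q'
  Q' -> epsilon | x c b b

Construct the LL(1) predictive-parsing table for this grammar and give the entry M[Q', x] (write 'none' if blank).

Q' -> x c b b

FIRST(Q): from Q->z R T b we get {z}; from Q->epsilon we get {epsilon}. So FIRST(Q) = {epsilon, z}.
FIRST(T): from T->b Q we get {b}; from T->c we get {c}. So FIRST(T) = {b, c}.
FIRST(R): from R->z b we get {z}; from R->b R b Q' we get {b}. So FIRST(R) = {b, z}.
FIRST(Q'): from Q'->epsilon we get {epsilon}; from Q'->x c b b we get {x}. So FIRST(Q') = {epsilon, x}.
FOLLOW(Q) includes $ since Q is the start symbol.
FOLLOW(R): in Q->z R T b, R is followed by T b with FIRST {b, c}; in R->b R b Q', R is followed by b Q' with FIRST {b}. Thus FOLLOW(R) = {b, c}.
FOLLOW(Q'): in R->b R b Q', the suffix after Q' is empty, so FOLLOW(Q') ⊇ FOLLOW(R) = {b, c}. Thus FOLLOW(Q') = {b, c}.
For Q' -> epsilon: FIRST(epsilon) = {epsilon}, so it goes in M[Q', t] for t ∈ {}; since epsilon ∈ FIRST, also for every t ∈ FOLLOW(Q') = {b, c}.
For Q' -> x c b b: FIRST(x c b b) = {x}, so it goes in M[Q', t] for t ∈ {x}.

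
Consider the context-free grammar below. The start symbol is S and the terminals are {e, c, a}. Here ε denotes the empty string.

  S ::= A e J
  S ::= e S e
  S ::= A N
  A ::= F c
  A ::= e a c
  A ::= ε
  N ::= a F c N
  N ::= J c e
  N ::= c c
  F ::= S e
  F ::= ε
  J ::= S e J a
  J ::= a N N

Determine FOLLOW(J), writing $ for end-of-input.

FIRST(S) = {a, c, e}  (via A e J, A N)
FIRST(F) = {ε, a, c, e}  (via S e)
FIRST(J) = {a, c, e}  (via S e J a)
FIRST(A) = {ε, a, c, e}  (via F c)
FIRST(N) = {a, c, e}  (via J c e)
FOLLOW(S) includes $ since S is the start symbol.
FOLLOW(S): in S::=e S e, S is followed by e with FIRST {e}; in F::=S e, S is followed by e with FIRST {e}; in J::=S e J a, S is followed by e J a with FIRST {e}. Thus FOLLOW(S) = {$, e}.
FOLLOW(A): in S::=A e J, A is followed by e J with FIRST {e}; in S::=A N, A is followed by N with FIRST {a, c, e}. Thus FOLLOW(A) = {a, c, e}.
FOLLOW(F): in A::=F c, F is followed by c with FIRST {c}; in N::=a F c N, F is followed by c N with FIRST {c}. Thus FOLLOW(F) = {c}.
FOLLOW(J): in S::=A e J, the suffix after J is empty, so FOLLOW(J) ⊇ FOLLOW(S) = {$, e}; in N::=J c e, J is followed by c e with FIRST {c}; in J::=S e J a, J is followed by a with FIRST {a}. Thus FOLLOW(J) = {$, a, c, e}.
FOLLOW(N): in S::=A N, the suffix after N is empty, so FOLLOW(N) ⊇ FOLLOW(S) = {$, e}; in N::=a F c N, the suffix after N is empty (adds nothing new); in J::=a N N (occurrence 1), N is followed by N with FIRST {a, c, e}; in J::=a N N (occurrence 2), the suffix after N is empty, so FOLLOW(N) ⊇ FOLLOW(J) = {$, a, c, e}. Thus FOLLOW(N) = {$, a, c, e}.

{$, a, c, e}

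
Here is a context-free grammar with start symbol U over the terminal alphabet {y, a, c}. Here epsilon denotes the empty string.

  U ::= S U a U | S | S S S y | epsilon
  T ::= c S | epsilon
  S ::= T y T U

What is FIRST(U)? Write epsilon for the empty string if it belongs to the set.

FIRST(T) = {epsilon, c}
FIRST(S) = {c, y}  (via T y T U)
FIRST(U) = {epsilon, c, y}  (via S U a U, S, S S S y)

{epsilon, c, y}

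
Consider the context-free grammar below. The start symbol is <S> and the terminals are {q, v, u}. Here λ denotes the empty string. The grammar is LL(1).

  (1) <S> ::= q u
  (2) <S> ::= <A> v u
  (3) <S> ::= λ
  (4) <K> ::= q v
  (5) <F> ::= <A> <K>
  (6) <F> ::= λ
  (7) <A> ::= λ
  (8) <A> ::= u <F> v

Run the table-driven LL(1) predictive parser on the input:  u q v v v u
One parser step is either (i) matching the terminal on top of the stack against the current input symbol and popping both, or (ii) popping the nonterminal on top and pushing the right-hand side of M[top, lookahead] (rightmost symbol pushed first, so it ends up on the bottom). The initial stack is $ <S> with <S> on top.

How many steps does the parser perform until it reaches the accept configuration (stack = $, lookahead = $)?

      Stack            Input          Action
   1  $ <S>            u q v v v u $  expand <S> ::= <A> v u
   2  $ u v <A>        u q v v v u $  expand <A> ::= u <F> v
   3  $ u v v <F> u    u q v v v u $  match u
   4  $ u v v <F>      q v v v u $    expand <F> ::= <A> <K>
   5  $ u v v <K> <A>  q v v v u $    expand <A> ::= λ
   6  $ u v v <K>      q v v v u $    expand <K> ::= q v
   7  $ u v v v q      q v v v u $    match q
   8  $ u v v v        v v v u $      match v
   9  $ u v v          v v u $        match v
  10  $ u v            v u $          match v
  11  $ u              u $            match u
Accept reached after 11 steps.

11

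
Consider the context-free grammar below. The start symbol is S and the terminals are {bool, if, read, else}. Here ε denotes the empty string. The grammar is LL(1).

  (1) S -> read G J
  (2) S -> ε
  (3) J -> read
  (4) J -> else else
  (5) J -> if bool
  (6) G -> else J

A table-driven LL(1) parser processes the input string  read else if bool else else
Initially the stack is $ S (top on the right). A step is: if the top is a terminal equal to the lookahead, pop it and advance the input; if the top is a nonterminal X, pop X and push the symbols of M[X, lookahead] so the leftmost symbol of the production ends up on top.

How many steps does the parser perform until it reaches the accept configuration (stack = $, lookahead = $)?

10

      Stack        Input                          Action
   1  $ S          read else if bool else else $  expand S -> read G J
   2  $ J G read   read else if bool else else $  match read
   3  $ J G        else if bool else else $       expand G -> else J
   4  $ J J else   else if bool else else $       match else
   5  $ J J        if bool else else $            expand J -> if bool
   6  $ J bool if  if bool else else $            match if
   7  $ J bool     bool else else $               match bool
   8  $ J          else else $                    expand J -> else else
   9  $ else else  else else $                    match else
  10  $ else       else $                         match else
Accept reached after 10 steps.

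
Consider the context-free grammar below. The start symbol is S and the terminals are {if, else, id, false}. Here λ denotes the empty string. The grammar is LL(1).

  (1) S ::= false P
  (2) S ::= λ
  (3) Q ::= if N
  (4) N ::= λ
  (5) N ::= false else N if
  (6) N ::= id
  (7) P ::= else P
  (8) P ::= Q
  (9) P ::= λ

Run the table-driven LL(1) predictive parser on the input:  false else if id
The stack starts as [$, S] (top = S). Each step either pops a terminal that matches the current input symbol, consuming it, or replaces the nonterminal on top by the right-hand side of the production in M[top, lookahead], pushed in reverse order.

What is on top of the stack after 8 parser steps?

id

step 1: stack=$ S  input=false else if id $  — expand S ::= false P
step 2: stack=$ P false  input=false else if id $  — match false
step 3: stack=$ P  input=else if id $  — expand P ::= else P
step 4: stack=$ P else  input=else if id $  — match else
step 5: stack=$ P  input=if id $  — expand P ::= Q
step 6: stack=$ Q  input=if id $  — expand Q ::= if N
step 7: stack=$ N if  input=if id $  — match if
step 8: stack=$ N  input=id $  — expand N ::= id
Stack after step 8: $ id (top = id).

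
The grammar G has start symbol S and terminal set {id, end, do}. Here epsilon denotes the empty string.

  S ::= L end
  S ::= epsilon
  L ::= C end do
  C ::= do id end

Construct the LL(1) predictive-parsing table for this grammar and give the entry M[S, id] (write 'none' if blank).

FIRST(C): from C::=do id end we get {do}. So FIRST(C) = {do}.
FIRST(L): from L::=C end do we get {do}. So FIRST(L) = {do}.
FIRST(S): from S::=L end we get {do}; from S::=epsilon we get {epsilon}. So FIRST(S) = {epsilon, do}.
FOLLOW(S) includes $ since S is the start symbol.
FOLLOW(S): S appears on no right-hand side. Thus FOLLOW(S) = {$}.
For S ::= L end: FIRST(L end) = {do}, so it goes in M[S, t] for t ∈ {do}.
For S ::= epsilon: FIRST(epsilon) = {epsilon}, so it goes in M[S, t] for t ∈ {}; since epsilon ∈ FIRST, also for every t ∈ FOLLOW(S) = {$}.
None of these place a production in M[S, id].

none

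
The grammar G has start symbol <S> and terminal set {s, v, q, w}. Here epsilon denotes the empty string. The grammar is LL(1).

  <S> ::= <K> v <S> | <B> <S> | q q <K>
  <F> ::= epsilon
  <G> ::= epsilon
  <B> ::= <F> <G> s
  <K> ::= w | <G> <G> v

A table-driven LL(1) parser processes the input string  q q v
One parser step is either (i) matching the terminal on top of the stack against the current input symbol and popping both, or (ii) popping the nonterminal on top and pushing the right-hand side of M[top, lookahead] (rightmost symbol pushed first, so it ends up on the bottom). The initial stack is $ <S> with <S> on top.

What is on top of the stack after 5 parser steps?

<G>

     Stack        Input    Action
  1  $ <S>        q q v $  expand <S> ::= q q <K>
  2  $ <K> q q    q q v $  match q
  3  $ <K> q      q v $    match q
  4  $ <K>        v $      expand <K> ::= <G> <G> v
  5  $ v <G> <G>  v $      expand <G> ::= epsilon
Stack after step 5: $ v <G> (top = <G>).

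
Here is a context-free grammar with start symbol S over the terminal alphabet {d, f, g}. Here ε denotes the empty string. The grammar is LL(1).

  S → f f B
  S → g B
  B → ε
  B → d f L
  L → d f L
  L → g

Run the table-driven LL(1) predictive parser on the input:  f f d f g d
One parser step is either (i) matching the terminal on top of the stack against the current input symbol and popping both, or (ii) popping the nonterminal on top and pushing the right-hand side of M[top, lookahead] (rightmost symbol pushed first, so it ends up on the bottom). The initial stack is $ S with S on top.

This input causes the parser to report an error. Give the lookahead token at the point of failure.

d

step 1: stack=$ S  input=f f d f g d $  — expand S → f f B
step 2: stack=$ B f f  input=f f d f g d $  — match f
step 3: stack=$ B f  input=f d f g d $  — match f
step 4: stack=$ B  input=d f g d $  — expand B → d f L
step 5: stack=$ L f d  input=d f g d $  — match d
step 6: stack=$ L f  input=f g d $  — match f
step 7: stack=$ L  input=g d $  — expand L → g
step 8: stack=$ g  input=g d $  — match g
step 9: stack=$  input=d $  — error: stack empty but input remains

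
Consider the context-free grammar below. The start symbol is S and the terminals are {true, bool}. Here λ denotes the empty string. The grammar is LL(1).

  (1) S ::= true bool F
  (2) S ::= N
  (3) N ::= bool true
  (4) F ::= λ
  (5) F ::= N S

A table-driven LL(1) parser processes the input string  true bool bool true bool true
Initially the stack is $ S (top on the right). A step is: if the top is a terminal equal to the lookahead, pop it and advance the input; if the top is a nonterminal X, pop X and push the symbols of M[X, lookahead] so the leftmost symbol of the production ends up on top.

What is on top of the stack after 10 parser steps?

      Stack          Input                            Action
   1  $ S            true bool bool true bool true $  expand S ::= true bool F
   2  $ F bool true  true bool bool true bool true $  match true
   3  $ F bool       bool bool true bool true $       match bool
   4  $ F            bool true bool true $            expand F ::= N S
   5  $ S N          bool true bool true $            expand N ::= bool true
   6  $ S true bool  bool true bool true $            match bool
   7  $ S true       true bool true $                 match true
   8  $ S            bool true $                      expand S ::= N
   9  $ N            bool true $                      expand N ::= bool true
  10  $ true bool    bool true $                      match bool
Stack after step 10: $ true (top = true).

true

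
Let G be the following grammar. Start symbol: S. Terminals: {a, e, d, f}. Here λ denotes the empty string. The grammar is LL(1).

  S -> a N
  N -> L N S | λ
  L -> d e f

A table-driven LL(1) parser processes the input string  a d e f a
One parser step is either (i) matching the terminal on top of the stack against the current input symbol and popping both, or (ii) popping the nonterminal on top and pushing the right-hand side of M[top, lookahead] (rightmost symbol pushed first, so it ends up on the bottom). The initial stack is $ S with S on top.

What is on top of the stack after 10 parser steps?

step 1: stack=$ S  input=a d e f a $  — expand S -> a N
step 2: stack=$ N a  input=a d e f a $  — match a
step 3: stack=$ N  input=d e f a $  — expand N -> L N S
step 4: stack=$ S N L  input=d e f a $  — expand L -> d e f
step 5: stack=$ S N f e d  input=d e f a $  — match d
step 6: stack=$ S N f e  input=e f a $  — match e
step 7: stack=$ S N f  input=f a $  — match f
step 8: stack=$ S N  input=a $  — expand N -> λ
step 9: stack=$ S  input=a $  — expand S -> a N
step 10: stack=$ N a  input=a $  — match a
Stack after step 10: $ N (top = N).

N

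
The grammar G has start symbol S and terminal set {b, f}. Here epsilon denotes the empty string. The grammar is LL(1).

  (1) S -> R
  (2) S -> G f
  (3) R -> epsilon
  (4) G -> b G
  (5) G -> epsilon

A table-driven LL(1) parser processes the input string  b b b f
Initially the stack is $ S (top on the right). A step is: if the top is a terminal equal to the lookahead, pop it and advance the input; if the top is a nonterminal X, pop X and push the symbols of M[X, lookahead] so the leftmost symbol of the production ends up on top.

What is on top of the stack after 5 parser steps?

     Stack    Input      Action
  1  $ S      b b b f $  expand S -> G f
  2  $ f G    b b b f $  expand G -> b G
  3  $ f G b  b b b f $  match b
  4  $ f G    b b f $    expand G -> b G
  5  $ f G b  b b f $    match b
Stack after step 5: $ f G (top = G).

G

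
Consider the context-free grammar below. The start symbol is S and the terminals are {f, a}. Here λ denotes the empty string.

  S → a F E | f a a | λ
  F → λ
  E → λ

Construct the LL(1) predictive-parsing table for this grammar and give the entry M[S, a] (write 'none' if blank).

FIRST(S): from S→a F E we get {a}; from S→f a a we get {f}; from S→λ we get {λ}. So FIRST(S) = {λ, a, f}.
FIRST(F): from F→λ we get {λ}. So FIRST(F) = {λ}.
FIRST(E): from E→λ we get {λ}. So FIRST(E) = {λ}.
FOLLOW(S) includes $ since S is the start symbol.
FOLLOW(S): S appears on no right-hand side. Thus FOLLOW(S) = {$}.
For S → a F E: FIRST(a F E) = {a}, so it goes in M[S, t] for t ∈ {a}.
For S → f a a: FIRST(f a a) = {f}, so it goes in M[S, t] for t ∈ {f}.
For S → λ: FIRST(λ) = {λ}, so it goes in M[S, t] for t ∈ {}; since λ ∈ FIRST, also for every t ∈ FOLLOW(S) = {$}.

S → a F E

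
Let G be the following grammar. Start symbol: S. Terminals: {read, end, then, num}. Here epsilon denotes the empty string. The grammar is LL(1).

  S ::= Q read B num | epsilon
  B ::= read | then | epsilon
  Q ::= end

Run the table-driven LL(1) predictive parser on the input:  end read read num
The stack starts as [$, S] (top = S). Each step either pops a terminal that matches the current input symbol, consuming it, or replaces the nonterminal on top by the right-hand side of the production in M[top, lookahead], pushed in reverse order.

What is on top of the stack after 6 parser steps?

num

step 1: stack=$ S  input=end read read num $  — expand S ::= Q read B num
step 2: stack=$ num B read Q  input=end read read num $  — expand Q ::= end
step 3: stack=$ num B read end  input=end read read num $  — match end
step 4: stack=$ num B read  input=read read num $  — match read
step 5: stack=$ num B  input=read num $  — expand B ::= read
step 6: stack=$ num read  input=read num $  — match read
Stack after step 6: $ num (top = num).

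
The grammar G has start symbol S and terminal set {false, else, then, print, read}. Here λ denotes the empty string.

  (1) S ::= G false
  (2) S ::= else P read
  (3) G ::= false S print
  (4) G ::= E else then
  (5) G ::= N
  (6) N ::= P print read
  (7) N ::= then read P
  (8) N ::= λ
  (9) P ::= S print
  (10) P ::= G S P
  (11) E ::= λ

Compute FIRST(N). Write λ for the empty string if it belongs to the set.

{λ, else, false, then}

FIRST(E) = {λ}
FIRST(S) = {else, false, then}  (via G false)
FIRST(G) = {λ, else, false, then}  (via E else then, N)
FIRST(P) = {else, false, then}  (via S print, G S P)
FIRST(N) = {λ, else, false, then}  (via P print read)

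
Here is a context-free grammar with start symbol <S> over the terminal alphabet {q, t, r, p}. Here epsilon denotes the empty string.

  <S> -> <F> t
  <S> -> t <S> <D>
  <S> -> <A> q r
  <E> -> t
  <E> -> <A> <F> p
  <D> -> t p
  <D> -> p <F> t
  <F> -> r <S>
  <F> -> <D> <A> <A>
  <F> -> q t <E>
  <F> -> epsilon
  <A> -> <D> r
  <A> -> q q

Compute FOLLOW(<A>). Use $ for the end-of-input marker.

{p, q, r, t}

FIRST(<D>) = {p, t}
FIRST(<F>) = {epsilon, p, q, r, t}  (via <D> <A> <A>)
FIRST(<A>) = {p, q, t}  (via <D> r)
FIRST(<S>) = {p, q, r, t}  (via <F> t, <A> q r)
FIRST(<E>) = {p, q, t}  (via <A> <F> p)
FOLLOW(<S>) includes $ since <S> is the start symbol.
FOLLOW(<F>): in <S>-><F> t, <F> is followed by t with FIRST {t}; in <E>-><A> <F> p, <F> is followed by p with FIRST {p}; in <D>->p <F> t, <F> is followed by t with FIRST {t}. Thus FOLLOW(<F>) = {p, t}.
FOLLOW(<S>): in <S>->t <S> <D>, <S> is followed by <D> with FIRST {p, t}; in <F>->r <S>, the suffix after <S> is empty, so FOLLOW(<S>) ⊇ FOLLOW(<F>) = {p, t}. Thus FOLLOW(<S>) = {$, p, t}.
FOLLOW(<E>): in <F>->q t <E>, the suffix after <E> is empty, so FOLLOW(<E>) ⊇ FOLLOW(<F>) = {p, t}. Thus FOLLOW(<E>) = {p, t}.
FOLLOW(<D>): in <S>->t <S> <D>, the suffix after <D> is empty, so FOLLOW(<D>) ⊇ FOLLOW(<S>) = {$, p, t}; in <F>-><D> <A> <A>, <D> is followed by <A> <A> with FIRST {p, q, t}; in <A>-><D> r, <D> is followed by r with FIRST {r}. Thus FOLLOW(<D>) = {$, p, q, r, t}.
FOLLOW(<A>): in <S>-><A> q r, <A> is followed by q r with FIRST {q}; in <E>-><A> <F> p, <A> is followed by <F> p with FIRST {p, q, r, t}; in <F>-><D> <A> <A> (occurrence 1), <A> is followed by <A> with FIRST {p, q, t}; in <F>-><D> <A> <A> (occurrence 2), the suffix after <A> is empty, so FOLLOW(<A>) ⊇ FOLLOW(<F>) = {p, t}. Thus FOLLOW(<A>) = {p, q, r, t}.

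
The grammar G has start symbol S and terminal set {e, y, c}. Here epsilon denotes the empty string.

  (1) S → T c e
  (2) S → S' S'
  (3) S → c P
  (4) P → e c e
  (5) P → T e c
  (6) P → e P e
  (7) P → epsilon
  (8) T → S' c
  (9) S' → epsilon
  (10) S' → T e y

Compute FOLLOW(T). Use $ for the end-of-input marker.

{c, e}

FIRST(S) = {epsilon, c}  (via T c e, S' S')
FIRST(P) = {epsilon, c, e}  (via T e c)
FIRST(T) = {c}  (via S' c)
FIRST(S') = {epsilon, c}  (via T e y)
FOLLOW(S) includes $ since S is the start symbol.
FOLLOW(S): S appears on no right-hand side. Thus FOLLOW(S) = {$}.
FOLLOW(P): in S→c P, the suffix after P is empty, so FOLLOW(P) ⊇ FOLLOW(S) = {$}; in P→e P e, P is followed by e with FIRST {e}. Thus FOLLOW(P) = {$, e}.
FOLLOW(T): in S→T c e, T is followed by c e with FIRST {c}; in P→T e c, T is followed by e c with FIRST {e}; in S'→T e y, T is followed by e y with FIRST {e}. Thus FOLLOW(T) = {c, e}.
FOLLOW(S'): in S→S' S' (occurrence 1), S' is followed by S' with FIRST {epsilon, c}; in S→S' S' (occurrence 1), the suffix after S' is nullable, so FOLLOW(S') ⊇ FOLLOW(S) = {$}; in S→S' S' (occurrence 2), the suffix after S' is empty, so FOLLOW(S') ⊇ FOLLOW(S) = {$}; in T→S' c, S' is followed by c with FIRST {c}. Thus FOLLOW(S') = {$, c}.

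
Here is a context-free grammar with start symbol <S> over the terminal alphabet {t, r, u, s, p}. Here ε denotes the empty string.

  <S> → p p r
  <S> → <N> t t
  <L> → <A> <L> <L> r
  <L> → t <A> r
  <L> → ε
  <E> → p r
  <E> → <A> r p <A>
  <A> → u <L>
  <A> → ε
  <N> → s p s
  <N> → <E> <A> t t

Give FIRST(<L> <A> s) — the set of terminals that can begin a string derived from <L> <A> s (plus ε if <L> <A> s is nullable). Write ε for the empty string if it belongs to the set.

{r, s, t, u}

FIRST(<A>): from <A>→u <L> we get {u}; from <A>→ε we get {ε}. So FIRST(<A>) = {ε, u}.
FIRST(<L>): from <L>→<A> <L> <L> r we get {r, t, u}; from <L>→t <A> r we get {t}; from <L>→ε we get {ε}. So FIRST(<L>) = {ε, r, t, u}.
FIRST(<E>): from <E>→p r we get {p}; from <E>→<A> r p <A> we get {r, u}. So FIRST(<E>) = {p, r, u}.
FIRST(<N>): from <N>→s p s we get {s}; from <N>→<E> <A> t t we get {p, r, u}. So FIRST(<N>) = {p, r, s, u}.
FIRST(<S>): from <S>→p p r we get {p}; from <S>→<N> t t we get {p, r, s, u}. So FIRST(<S>) = {p, r, s, u}.
FIRST(<L> <A> s): take FIRST of each symbol in turn, carrying on past any symbol whose FIRST contains ε; result {r, s, t, u}.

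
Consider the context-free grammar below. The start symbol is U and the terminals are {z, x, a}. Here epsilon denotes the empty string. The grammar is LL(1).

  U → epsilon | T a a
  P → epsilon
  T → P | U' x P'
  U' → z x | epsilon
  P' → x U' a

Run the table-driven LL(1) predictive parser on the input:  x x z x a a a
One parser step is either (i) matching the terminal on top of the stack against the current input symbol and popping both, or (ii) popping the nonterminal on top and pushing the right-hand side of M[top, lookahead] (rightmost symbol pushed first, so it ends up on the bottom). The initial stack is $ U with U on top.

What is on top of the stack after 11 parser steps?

a

step 1: stack=$ U  input=x x z x a a a $  — expand U → T a a
step 2: stack=$ a a T  input=x x z x a a a $  — expand T → U' x P'
step 3: stack=$ a a P' x U'  input=x x z x a a a $  — expand U' → epsilon
step 4: stack=$ a a P' x  input=x x z x a a a $  — match x
step 5: stack=$ a a P'  input=x z x a a a $  — expand P' → x U' a
step 6: stack=$ a a a U' x  input=x z x a a a $  — match x
step 7: stack=$ a a a U'  input=z x a a a $  — expand U' → z x
step 8: stack=$ a a a x z  input=z x a a a $  — match z
step 9: stack=$ a a a x  input=x a a a $  — match x
step 10: stack=$ a a a  input=a a a $  — match a
step 11: stack=$ a a  input=a a $  — match a
Stack after step 11: $ a (top = a).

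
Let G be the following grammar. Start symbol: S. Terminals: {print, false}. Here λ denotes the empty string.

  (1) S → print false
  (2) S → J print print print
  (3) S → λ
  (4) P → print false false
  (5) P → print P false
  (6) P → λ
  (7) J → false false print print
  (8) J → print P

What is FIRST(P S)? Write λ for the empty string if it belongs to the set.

{λ, false, print}

FIRST(P) = {λ, print}
FIRST(J) = {false, print}
FIRST(S) = {λ, false, print}  (via J print print print)
FIRST(P S): take FIRST of each symbol in turn, carrying on past any symbol whose FIRST contains λ; result {λ, false, print}.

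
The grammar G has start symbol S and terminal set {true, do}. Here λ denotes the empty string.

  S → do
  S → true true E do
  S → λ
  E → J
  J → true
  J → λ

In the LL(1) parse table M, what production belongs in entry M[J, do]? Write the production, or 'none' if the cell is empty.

J → λ

FIRST(S) = {λ, do, true}
FIRST(J) = {λ, true}
FIRST(E) = {λ, true}  (via J)
FOLLOW(S) includes $ since S is the start symbol.
FOLLOW(E): in S→true true E do, E is followed by do with FIRST {do}. Thus FOLLOW(E) = {do}.
FOLLOW(J): in E→J, the suffix after J is empty, so FOLLOW(J) ⊇ FOLLOW(E) = {do}. Thus FOLLOW(J) = {do}.
For J → true: FIRST(true) = {true}, so it goes in M[J, t] for t ∈ {true}.
For J → λ: FIRST(λ) = {λ}, so it goes in M[J, t] for t ∈ {}; since λ ∈ FIRST, also for every t ∈ FOLLOW(J) = {do}.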